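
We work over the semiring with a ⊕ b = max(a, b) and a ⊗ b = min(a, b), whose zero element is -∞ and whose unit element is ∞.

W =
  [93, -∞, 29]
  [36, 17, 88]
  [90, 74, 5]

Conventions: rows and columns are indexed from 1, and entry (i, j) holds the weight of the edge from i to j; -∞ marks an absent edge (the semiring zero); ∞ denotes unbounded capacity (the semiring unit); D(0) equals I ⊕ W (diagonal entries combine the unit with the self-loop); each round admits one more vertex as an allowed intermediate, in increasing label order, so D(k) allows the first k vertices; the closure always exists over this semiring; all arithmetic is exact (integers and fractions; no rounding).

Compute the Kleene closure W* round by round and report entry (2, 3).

D(0):
  [∞, -∞, 29]
  [36, ∞, 88]
  [90, 74, ∞]
D(1):
  [∞, -∞, 29]
  [36, ∞, 88]
  [90, 74, ∞]
D(2):
  [∞, -∞, 29]
  [36, ∞, 88]
  [90, 74, ∞]
D(3):
  [∞, 29, 29]
  [88, ∞, 88]
  [90, 74, ∞]
Answer: W*[2][3] = 88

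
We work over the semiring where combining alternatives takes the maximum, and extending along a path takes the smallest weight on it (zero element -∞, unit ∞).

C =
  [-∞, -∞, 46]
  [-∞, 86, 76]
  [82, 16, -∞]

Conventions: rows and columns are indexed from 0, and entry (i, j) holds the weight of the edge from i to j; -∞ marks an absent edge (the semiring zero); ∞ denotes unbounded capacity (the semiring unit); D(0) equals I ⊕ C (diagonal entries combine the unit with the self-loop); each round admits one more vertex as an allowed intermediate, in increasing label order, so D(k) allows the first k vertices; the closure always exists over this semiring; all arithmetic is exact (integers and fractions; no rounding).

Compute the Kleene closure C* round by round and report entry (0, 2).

D(0):
  [∞, -∞, 46]
  [-∞, ∞, 76]
  [82, 16, ∞]
D(1):
  [∞, -∞, 46]
  [-∞, ∞, 76]
  [82, 16, ∞]
D(2):
  [∞, -∞, 46]
  [-∞, ∞, 76]
  [82, 16, ∞]
D(3):
  [∞, 16, 46]
  [76, ∞, 76]
  [82, 16, ∞]
Answer: C*[0][2] = 46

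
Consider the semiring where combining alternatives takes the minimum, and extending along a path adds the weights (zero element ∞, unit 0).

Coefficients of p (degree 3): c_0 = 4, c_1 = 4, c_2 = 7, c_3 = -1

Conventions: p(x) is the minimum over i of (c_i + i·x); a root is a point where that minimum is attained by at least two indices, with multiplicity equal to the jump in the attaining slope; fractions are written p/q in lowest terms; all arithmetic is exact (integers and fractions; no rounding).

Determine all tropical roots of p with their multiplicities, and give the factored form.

hull edge (i=0, c=4) to (i=3, c=-1): slope -5/3, span 3
Factored form: p(x) = -1 ⊗ (x ⊕ 5/3) ⊗ (x ⊕ 5/3) ⊗ (x ⊕ 5/3)
Answer: roots = 5/3 (mult 3)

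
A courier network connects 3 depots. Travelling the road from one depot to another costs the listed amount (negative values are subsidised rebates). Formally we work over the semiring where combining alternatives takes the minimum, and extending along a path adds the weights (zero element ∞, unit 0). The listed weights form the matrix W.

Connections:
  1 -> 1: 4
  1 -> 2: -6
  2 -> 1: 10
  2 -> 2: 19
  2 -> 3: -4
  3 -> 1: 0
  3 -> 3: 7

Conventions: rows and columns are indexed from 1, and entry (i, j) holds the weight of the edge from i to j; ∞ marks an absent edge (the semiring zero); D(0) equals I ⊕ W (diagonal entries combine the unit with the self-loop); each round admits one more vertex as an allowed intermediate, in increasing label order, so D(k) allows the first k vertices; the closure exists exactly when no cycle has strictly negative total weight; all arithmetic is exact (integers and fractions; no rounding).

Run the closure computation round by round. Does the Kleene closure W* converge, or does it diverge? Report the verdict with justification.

D(0):
  [0, -6, ∞]
  [10, 0, -4]
  [0, ∞, 0]
D(1):
  [0, -6, ∞]
  [10, 0, -4]
  [0, -6, 0]
Detection: at round 2, diagonal entry (3, 3) turns strictly negative.
Key observation: the cycle 3->1->2->3 has total weight 0 + (-6) + (-4), which is strictly negative.
Answer: DIVERGES — negative cycle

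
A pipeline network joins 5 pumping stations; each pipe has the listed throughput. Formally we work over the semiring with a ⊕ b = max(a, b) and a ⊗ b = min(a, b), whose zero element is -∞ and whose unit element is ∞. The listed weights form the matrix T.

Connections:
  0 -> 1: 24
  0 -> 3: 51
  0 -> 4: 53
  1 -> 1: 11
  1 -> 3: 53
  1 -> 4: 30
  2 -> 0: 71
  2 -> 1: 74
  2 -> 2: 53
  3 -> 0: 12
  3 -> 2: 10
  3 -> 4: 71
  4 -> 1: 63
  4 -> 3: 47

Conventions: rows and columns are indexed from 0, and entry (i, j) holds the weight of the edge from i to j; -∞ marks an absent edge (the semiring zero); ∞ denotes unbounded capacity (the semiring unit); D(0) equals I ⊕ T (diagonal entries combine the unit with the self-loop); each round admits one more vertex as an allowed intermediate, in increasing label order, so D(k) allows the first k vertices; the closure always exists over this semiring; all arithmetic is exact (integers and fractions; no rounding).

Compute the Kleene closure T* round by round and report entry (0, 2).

D(0):
  [∞, 24, -∞, 51, 53]
  [-∞, ∞, -∞, 53, 30]
  [71, 74, ∞, -∞, -∞]
  [12, -∞, 10, ∞, 71]
  [-∞, 63, -∞, 47, ∞]
D(1):
  [∞, 24, -∞, 51, 53]
  [-∞, ∞, -∞, 53, 30]
  [71, 74, ∞, 51, 53]
  [12, 12, 10, ∞, 71]
  [-∞, 63, -∞, 47, ∞]
D(2):
  [∞, 24, -∞, 51, 53]
  [-∞, ∞, -∞, 53, 30]
  [71, 74, ∞, 53, 53]
  [12, 12, 10, ∞, 71]
  [-∞, 63, -∞, 53, ∞]
D(3):
  [∞, 24, -∞, 51, 53]
  [-∞, ∞, -∞, 53, 30]
  [71, 74, ∞, 53, 53]
  [12, 12, 10, ∞, 71]
  [-∞, 63, -∞, 53, ∞]
D(4):
  [∞, 24, 10, 51, 53]
  [12, ∞, 10, 53, 53]
  [71, 74, ∞, 53, 53]
  [12, 12, 10, ∞, 71]
  [12, 63, 10, 53, ∞]
D(5):
  [∞, 53, 10, 53, 53]
  [12, ∞, 10, 53, 53]
  [71, 74, ∞, 53, 53]
  [12, 63, 10, ∞, 71]
  [12, 63, 10, 53, ∞]
Answer: T*[0][2] = 10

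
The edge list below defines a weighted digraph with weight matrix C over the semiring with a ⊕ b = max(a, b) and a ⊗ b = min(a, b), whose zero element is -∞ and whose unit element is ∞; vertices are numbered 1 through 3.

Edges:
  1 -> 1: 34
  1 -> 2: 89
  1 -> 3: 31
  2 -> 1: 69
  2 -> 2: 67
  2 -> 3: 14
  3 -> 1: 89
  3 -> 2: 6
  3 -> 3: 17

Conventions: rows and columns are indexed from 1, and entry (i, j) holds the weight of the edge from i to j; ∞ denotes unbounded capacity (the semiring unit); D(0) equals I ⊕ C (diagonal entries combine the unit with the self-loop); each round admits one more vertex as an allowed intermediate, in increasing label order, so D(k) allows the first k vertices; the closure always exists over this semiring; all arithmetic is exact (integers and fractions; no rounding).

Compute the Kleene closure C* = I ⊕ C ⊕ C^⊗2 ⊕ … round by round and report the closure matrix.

D(0):
  [∞, 89, 31]
  [69, ∞, 14]
  [89, 6, ∞]
D(1):
  [∞, 89, 31]
  [69, ∞, 31]
  [89, 89, ∞]
D(2):
  [∞, 89, 31]
  [69, ∞, 31]
  [89, 89, ∞]
D(3):
  [∞, 89, 31]
  [69, ∞, 31]
  [89, 89, ∞]
Answer: C* = [[∞, 89, 31], [69, ∞, 31], [89, 89, ∞]]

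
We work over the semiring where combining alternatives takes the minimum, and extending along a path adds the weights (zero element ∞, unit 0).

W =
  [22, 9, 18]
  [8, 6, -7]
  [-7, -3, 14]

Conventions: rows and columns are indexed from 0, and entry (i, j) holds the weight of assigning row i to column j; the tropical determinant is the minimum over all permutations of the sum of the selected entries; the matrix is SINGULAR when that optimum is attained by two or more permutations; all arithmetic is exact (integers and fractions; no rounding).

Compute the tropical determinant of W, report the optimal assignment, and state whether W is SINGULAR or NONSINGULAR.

σ = (0, 1, 2): 22 + 6 + 14 = 42
σ = (0, 2, 1): 22 + (-7) + (-3) = 12
σ = (1, 0, 2): 9 + 8 + 14 = 31
σ = (1, 2, 0): 9 + (-7) + (-7) = -5
σ = (2, 0, 1): 18 + 8 + (-3) = 23
σ = (2, 1, 0): 18 + 6 + (-7) = 17
Optimal value attained by: σ = (1, 2, 0).
Answer: det⊕(W) = -5; verdict: NONSINGULAR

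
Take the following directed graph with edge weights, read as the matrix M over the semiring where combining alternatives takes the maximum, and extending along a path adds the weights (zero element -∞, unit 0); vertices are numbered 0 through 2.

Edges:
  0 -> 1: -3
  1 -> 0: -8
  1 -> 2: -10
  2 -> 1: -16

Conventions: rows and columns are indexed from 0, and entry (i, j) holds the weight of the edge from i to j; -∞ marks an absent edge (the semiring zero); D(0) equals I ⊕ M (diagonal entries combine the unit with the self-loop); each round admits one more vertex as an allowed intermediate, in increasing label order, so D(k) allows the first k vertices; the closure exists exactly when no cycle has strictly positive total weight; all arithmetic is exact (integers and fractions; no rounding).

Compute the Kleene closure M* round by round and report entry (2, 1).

D(0):
  [0, -3, -∞]
  [-8, 0, -10]
  [-∞, -16, 0]
D(1):
  [0, -3, -∞]
  [-8, 0, -10]
  [-∞, -16, 0]
D(2):
  [0, -3, -13]
  [-8, 0, -10]
  [-24, -16, 0]
D(3):
  [0, -3, -13]
  [-8, 0, -10]
  [-24, -16, 0]
Answer: M*[2][1] = -16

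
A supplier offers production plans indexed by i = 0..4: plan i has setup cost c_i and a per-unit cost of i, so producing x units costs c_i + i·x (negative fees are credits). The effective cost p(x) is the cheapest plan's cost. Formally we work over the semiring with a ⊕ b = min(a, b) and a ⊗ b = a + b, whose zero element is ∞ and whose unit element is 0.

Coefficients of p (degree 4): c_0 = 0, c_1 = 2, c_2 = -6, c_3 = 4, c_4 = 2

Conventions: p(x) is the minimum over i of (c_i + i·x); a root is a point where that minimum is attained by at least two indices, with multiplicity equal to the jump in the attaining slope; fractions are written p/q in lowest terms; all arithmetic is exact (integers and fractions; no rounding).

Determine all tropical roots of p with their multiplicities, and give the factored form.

hull edge (i=0, c=0) to (i=2, c=-6): slope -3, span 2
hull edge (i=2, c=-6) to (i=4, c=2): slope 4, span 2
Factored form: p(x) = 2 ⊗ (x ⊕ (-4)) ⊗ (x ⊕ (-4)) ⊗ (x ⊕ 3) ⊗ (x ⊕ 3)
Answer: roots = -4 (mult 2), 3 (mult 2)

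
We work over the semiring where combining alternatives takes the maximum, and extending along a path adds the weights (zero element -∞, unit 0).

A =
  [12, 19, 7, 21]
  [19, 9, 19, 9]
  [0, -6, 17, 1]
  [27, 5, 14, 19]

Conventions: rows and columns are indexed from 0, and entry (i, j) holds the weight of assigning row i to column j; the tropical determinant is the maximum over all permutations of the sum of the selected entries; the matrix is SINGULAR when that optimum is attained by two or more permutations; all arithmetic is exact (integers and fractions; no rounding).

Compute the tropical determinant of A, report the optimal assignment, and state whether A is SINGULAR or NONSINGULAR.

σ = (0, 1, 2, 3): 12 + 9 + 17 + 19 = 57
σ = (0, 1, 3, 2): 12 + 9 + 1 + 14 = 36
σ = (0, 2, 1, 3): 12 + 19 + (-6) + 19 = 44
σ = (0, 2, 3, 1): 12 + 19 + 1 + 5 = 37
σ = (0, 3, 1, 2): 12 + 9 + (-6) + 14 = 29
σ = (0, 3, 2, 1): 12 + 9 + 17 + 5 = 43
σ = (1, 0, 2, 3): 19 + 19 + 17 + 19 = 74
σ = (1, 0, 3, 2): 19 + 19 + 1 + 14 = 53
σ = (1, 2, 0, 3): 19 + 19 + 0 + 19 = 57
σ = (1, 2, 3, 0): 19 + 19 + 1 + 27 = 66
σ = (1, 3, 0, 2): 19 + 9 + 0 + 14 = 42
σ = (1, 3, 2, 0): 19 + 9 + 17 + 27 = 72
σ = (2, 0, 1, 3): 7 + 19 + (-6) + 19 = 39
σ = (2, 0, 3, 1): 7 + 19 + 1 + 5 = 32
σ = (2, 1, 0, 3): 7 + 9 + 0 + 19 = 35
σ = (2, 1, 3, 0): 7 + 9 + 1 + 27 = 44
σ = (2, 3, 0, 1): 7 + 9 + 0 + 5 = 21
σ = (2, 3, 1, 0): 7 + 9 + (-6) + 27 = 37
σ = (3, 0, 1, 2): 21 + 19 + (-6) + 14 = 48
σ = (3, 0, 2, 1): 21 + 19 + 17 + 5 = 62
σ = (3, 1, 0, 2): 21 + 9 + 0 + 14 = 44
σ = (3, 1, 2, 0): 21 + 9 + 17 + 27 = 74
σ = (3, 2, 0, 1): 21 + 19 + 0 + 5 = 45
σ = (3, 2, 1, 0): 21 + 19 + (-6) + 27 = 61
Optimal value attained by: σ = (1, 0, 2, 3).
Answer: det⊕(A) = 74; verdict: SINGULAR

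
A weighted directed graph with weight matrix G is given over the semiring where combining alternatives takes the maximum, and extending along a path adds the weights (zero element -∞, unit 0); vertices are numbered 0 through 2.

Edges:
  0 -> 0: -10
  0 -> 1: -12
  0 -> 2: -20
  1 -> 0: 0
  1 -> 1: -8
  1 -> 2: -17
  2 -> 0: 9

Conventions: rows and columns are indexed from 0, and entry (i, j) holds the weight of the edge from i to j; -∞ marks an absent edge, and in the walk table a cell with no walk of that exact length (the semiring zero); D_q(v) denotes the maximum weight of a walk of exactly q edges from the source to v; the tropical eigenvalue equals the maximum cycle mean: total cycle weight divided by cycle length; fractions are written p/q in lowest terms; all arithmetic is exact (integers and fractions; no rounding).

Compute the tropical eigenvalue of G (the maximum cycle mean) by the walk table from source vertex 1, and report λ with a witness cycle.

q=0: [-∞, 0, -∞]
q=1: [0, -8, -17]
q=2: [-8, -12, -20]
q=3: [-11, -20, -28]
Optimal cycle mean attained by: cycle 0->2->0, total (-20) + 9, length 2.
Answer: λ = -11/2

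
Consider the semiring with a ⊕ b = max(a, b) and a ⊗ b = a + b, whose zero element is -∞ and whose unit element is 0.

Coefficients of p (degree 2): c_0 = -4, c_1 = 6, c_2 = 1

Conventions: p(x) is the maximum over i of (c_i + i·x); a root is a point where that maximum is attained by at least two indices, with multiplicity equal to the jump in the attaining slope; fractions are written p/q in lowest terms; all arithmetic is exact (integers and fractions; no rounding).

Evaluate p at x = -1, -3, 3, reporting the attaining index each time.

p(-1) = max(-4+0·(-1)=-4, 6+1·(-1)=5, 1+2·(-1)=-1) = 5 (attained by i=1)
p(-3) = max(-4+0·(-3)=-4, 6+1·(-3)=3, 1+2·(-3)=-5) = 3 (attained by i=1)
p(3) = max(-4+0·3=-4, 6+1·3=9, 1+2·3=7) = 9 (attained by i=1)
Answer: p(-1) = 5; p(-3) = 3; p(3) = 9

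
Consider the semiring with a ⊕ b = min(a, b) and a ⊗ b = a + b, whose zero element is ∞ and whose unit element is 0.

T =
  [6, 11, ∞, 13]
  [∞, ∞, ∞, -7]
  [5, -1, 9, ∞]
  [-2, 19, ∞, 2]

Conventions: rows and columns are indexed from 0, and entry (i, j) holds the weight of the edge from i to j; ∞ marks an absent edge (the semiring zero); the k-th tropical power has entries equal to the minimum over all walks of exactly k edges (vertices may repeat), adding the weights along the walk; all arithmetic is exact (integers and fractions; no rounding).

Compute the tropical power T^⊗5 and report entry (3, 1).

T^⊗2:
  [11, 17, ∞, 4]
  [-9, 12, ∞, -5]
  [11, 8, 18, -8]
  [0, 9, ∞, 4]
T^⊗3:
  [2, 22, ∞, 6]
  [-7, 2, ∞, -3]
  [-10, 11, 27, -6]
  [2, 11, ∞, 2]
T^⊗4:
  [4, 13, ∞, 8]
  [-5, 4, ∞, -5]
  [-8, 1, 36, -4]
  [0, 13, ∞, 4]
T^⊗5:
  [6, 15, ∞, 6]
  [-7, 6, ∞, -3]
  [-6, 3, 45, -6]
  [2, 11, ∞, 6]
Key observation: the optimum is the walk 3->0->1->3->0->1, with weight (-2) + 11 + (-7) + (-2) + 11 = 11.
Optimal value attained by: walk 3->0->1->3->0->1.
Answer: (T^⊗5)[3][1] = 11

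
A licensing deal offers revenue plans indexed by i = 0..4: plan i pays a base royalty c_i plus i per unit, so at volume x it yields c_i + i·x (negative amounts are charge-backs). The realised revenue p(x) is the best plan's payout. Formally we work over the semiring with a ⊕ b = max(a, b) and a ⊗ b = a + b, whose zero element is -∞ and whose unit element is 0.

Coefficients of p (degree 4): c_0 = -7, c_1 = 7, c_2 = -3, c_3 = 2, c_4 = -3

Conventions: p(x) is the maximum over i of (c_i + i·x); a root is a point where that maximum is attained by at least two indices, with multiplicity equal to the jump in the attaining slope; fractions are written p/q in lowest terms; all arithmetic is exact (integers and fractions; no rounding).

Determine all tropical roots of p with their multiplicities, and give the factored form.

hull edge (i=0, c=-7) to (i=1, c=7): slope 14, span 1
hull edge (i=1, c=7) to (i=3, c=2): slope -5/2, span 2
hull edge (i=3, c=2) to (i=4, c=-3): slope -5, span 1
Factored form: p(x) = -3 ⊗ (x ⊕ (-14)) ⊗ (x ⊕ 5/2) ⊗ (x ⊕ 5/2) ⊗ (x ⊕ 5)
Answer: roots = -14 (mult 1), 5/2 (mult 2), 5 (mult 1)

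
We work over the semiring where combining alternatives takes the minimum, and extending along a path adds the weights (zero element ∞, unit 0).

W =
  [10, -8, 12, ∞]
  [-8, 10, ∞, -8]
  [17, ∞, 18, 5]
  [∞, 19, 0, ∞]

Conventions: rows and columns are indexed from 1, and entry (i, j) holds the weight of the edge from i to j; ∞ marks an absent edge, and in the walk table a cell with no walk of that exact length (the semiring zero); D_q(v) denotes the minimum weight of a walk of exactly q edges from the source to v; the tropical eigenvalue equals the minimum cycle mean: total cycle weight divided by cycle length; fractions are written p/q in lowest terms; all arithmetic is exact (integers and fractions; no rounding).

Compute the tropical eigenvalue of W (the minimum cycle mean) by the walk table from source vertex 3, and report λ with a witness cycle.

q=0: [∞, ∞, 0, ∞]
q=1: [17, ∞, 18, 5]
q=2: [27, 9, 5, 23]
q=3: [1, 19, 23, 1]
q=4: [11, -7, 1, 11]
Optimal cycle mean attained by: cycle 1->2->1, total (-8) + (-8), length 2.
Answer: λ = -8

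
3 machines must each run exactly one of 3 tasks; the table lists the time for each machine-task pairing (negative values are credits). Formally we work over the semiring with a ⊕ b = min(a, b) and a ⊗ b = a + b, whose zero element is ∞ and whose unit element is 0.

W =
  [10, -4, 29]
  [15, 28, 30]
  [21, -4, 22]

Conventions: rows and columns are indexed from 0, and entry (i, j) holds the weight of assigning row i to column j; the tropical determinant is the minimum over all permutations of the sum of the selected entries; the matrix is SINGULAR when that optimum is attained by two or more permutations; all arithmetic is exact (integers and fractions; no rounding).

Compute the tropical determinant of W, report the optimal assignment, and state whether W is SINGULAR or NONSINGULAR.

σ = (0, 1, 2): 10 + 28 + 22 = 60
σ = (0, 2, 1): 10 + 30 + (-4) = 36
σ = (1, 0, 2): (-4) + 15 + 22 = 33
σ = (1, 2, 0): (-4) + 30 + 21 = 47
σ = (2, 0, 1): 29 + 15 + (-4) = 40
σ = (2, 1, 0): 29 + 28 + 21 = 78
Optimal value attained by: σ = (1, 0, 2).
Answer: det⊕(W) = 33; verdict: NONSINGULAR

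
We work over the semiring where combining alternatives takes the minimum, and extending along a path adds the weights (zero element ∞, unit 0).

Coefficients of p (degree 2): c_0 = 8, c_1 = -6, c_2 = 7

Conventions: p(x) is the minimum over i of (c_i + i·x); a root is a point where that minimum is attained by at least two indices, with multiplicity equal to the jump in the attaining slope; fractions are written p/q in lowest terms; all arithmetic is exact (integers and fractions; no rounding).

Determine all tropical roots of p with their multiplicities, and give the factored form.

hull edge (i=0, c=8) to (i=1, c=-6): slope -14, span 1
hull edge (i=1, c=-6) to (i=2, c=7): slope 13, span 1
Factored form: p(x) = 7 ⊗ (x ⊕ (-13)) ⊗ (x ⊕ 14)
Answer: roots = -13 (mult 1), 14 (mult 1)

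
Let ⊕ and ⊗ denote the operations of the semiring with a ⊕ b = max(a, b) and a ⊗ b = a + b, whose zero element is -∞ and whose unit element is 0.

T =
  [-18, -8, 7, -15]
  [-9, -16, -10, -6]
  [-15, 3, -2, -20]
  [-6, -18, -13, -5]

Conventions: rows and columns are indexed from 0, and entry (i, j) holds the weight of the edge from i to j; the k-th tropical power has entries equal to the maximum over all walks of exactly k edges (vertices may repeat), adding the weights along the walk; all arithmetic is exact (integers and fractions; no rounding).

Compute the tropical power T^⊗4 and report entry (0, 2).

T^⊗2:
  [-8, 10, 5, -13]
  [-12, -7, -2, -11]
  [-6, 1, -4, -3]
  [-11, -10, 1, -10]
T^⊗3:
  [1, 8, 3, 4]
  [-16, 1, -4, -13]
  [-8, -1, 1, -5]
  [-14, 4, -1, -15]
T^⊗4:
  [-1, 6, 8, 2]
  [-8, -1, -6, -5]
  [-10, 4, -1, -7]
  [-5, 2, -3, -2]
Key observation: the optimum is the walk 0->2->1->0->2, with weight 7 + 3 + (-9) + 7 = 8.
Optimal value attained by: walk 0->2->1->0->2.
Answer: (T^⊗4)[0][2] = 8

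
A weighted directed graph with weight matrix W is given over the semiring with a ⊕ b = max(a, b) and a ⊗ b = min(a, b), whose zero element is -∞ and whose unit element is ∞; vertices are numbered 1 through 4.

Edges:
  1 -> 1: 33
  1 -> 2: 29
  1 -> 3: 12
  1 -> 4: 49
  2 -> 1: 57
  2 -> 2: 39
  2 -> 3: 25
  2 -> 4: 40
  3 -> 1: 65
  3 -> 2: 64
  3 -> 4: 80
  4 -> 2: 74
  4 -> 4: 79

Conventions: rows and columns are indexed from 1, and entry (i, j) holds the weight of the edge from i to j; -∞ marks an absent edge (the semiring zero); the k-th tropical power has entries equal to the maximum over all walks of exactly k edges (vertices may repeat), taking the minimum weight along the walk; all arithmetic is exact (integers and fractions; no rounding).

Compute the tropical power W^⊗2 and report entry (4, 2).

W^⊗2:
  [33, 49, 25, 49]
  [39, 40, 25, 49]
  [57, 74, 25, 79]
  [57, 74, 25, 79]
Key observation: the optimum is the walk 4->4->2, with weight 79 min 74 = 74.
Optimal value attained by: walk 4->4->2.
Answer: (W^⊗2)[4][2] = 74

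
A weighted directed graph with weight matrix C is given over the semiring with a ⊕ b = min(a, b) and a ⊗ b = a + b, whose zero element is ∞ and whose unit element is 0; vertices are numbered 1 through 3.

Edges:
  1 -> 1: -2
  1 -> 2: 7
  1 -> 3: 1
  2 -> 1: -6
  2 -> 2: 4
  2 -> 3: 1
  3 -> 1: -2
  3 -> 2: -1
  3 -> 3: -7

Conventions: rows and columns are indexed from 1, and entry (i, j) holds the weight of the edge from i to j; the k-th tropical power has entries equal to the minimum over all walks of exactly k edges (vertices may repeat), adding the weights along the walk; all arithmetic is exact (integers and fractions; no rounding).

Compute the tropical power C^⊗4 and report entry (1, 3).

C^⊗2:
  [-4, 0, -6]
  [-8, 0, -6]
  [-9, -8, -14]
C^⊗3:
  [-8, -7, -13]
  [-10, -7, -13]
  [-16, -15, -21]
C^⊗4:
  [-15, -14, -20]
  [-15, -14, -20]
  [-23, -22, -28]
Key observation: the optimum is the walk 1->3->3->3->3, with weight 1 + (-7) + (-7) + (-7) = -20.
Optimal value attained by: walk 1->3->3->3->3.
Answer: (C^⊗4)[1][3] = -20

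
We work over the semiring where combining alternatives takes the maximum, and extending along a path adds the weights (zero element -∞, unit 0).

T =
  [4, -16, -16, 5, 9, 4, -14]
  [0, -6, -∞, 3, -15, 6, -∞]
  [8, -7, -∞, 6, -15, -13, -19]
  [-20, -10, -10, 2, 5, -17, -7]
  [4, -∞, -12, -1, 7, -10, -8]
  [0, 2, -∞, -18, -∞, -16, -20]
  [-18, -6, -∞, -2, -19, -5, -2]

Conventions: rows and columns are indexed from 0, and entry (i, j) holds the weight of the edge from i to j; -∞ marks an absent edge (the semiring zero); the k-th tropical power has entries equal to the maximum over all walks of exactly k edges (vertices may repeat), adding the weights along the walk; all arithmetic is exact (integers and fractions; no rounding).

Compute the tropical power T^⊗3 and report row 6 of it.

T^⊗2:
  [13, 6, -3, 9, 16, 8, 1]
  [6, 8, -7, 5, 9, 4, -4]
  [12, -4, -4, 13, 17, 12, -1]
  [9, -8, -7, 4, 12, -4, -3]
  [11, -8, -5, 9, 14, 8, -1]
  [4, -4, -16, 5, 9, 8, -14]
  [-5, -3, -12, 0, 3, 0, -4]
T^⊗3:
  [20, 10, 4, 18, 23, 17, 8]
  [13, 6, -3, 11, 16, 14, 1]
  [21, 14, 5, 17, 24, 16, 9]
  [16, -2, 0, 14, 19, 13, 4]
  [18, 10, 2, 16, 21, 15, 6]
  [13, 10, -3, 9, 16, 8, 1]
  [7, 2, -9, 2, 10, 3, -5]
Answer: row 6 of T^⊗3 = [7, 2, -9, 2, 10, 3, -5]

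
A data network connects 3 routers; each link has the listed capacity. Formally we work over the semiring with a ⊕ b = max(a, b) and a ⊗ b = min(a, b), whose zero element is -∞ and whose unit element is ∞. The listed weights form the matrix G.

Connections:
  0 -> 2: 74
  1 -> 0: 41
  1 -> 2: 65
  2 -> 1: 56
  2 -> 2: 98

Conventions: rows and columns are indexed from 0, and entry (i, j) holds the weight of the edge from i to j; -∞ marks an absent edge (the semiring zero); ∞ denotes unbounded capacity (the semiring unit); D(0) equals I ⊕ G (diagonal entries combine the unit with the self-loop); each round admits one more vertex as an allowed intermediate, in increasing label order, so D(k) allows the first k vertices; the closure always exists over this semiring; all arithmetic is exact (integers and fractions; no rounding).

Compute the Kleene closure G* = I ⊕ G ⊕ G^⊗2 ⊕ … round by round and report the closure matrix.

D(0):
  [∞, -∞, 74]
  [41, ∞, 65]
  [-∞, 56, ∞]
D(1):
  [∞, -∞, 74]
  [41, ∞, 65]
  [-∞, 56, ∞]
D(2):
  [∞, -∞, 74]
  [41, ∞, 65]
  [41, 56, ∞]
D(3):
  [∞, 56, 74]
  [41, ∞, 65]
  [41, 56, ∞]
Answer: G* = [[∞, 56, 74], [41, ∞, 65], [41, 56, ∞]]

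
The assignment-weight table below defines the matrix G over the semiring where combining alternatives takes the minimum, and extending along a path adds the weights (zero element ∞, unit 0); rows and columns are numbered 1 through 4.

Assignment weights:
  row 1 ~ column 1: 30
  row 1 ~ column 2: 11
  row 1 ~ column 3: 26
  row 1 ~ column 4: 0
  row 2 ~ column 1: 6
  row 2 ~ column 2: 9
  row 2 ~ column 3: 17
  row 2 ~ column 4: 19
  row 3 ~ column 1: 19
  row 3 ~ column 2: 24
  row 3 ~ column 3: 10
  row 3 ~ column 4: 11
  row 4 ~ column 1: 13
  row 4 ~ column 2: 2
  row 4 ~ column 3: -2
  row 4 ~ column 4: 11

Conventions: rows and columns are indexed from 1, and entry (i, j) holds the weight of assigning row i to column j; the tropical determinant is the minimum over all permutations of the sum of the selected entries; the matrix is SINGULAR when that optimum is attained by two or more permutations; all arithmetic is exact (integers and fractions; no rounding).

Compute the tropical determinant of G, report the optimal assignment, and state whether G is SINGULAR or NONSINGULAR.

σ = (1, 2, 3, 4): 30 + 9 + 10 + 11 = 60
σ = (1, 2, 4, 3): 30 + 9 + 11 + (-2) = 48
σ = (1, 3, 2, 4): 30 + 17 + 24 + 11 = 82
σ = (1, 3, 4, 2): 30 + 17 + 11 + 2 = 60
σ = (1, 4, 2, 3): 30 + 19 + 24 + (-2) = 71
σ = (1, 4, 3, 2): 30 + 19 + 10 + 2 = 61
σ = (2, 1, 3, 4): 11 + 6 + 10 + 11 = 38
σ = (2, 1, 4, 3): 11 + 6 + 11 + (-2) = 26
σ = (2, 3, 1, 4): 11 + 17 + 19 + 11 = 58
σ = (2, 3, 4, 1): 11 + 17 + 11 + 13 = 52
σ = (2, 4, 1, 3): 11 + 19 + 19 + (-2) = 47
σ = (2, 4, 3, 1): 11 + 19 + 10 + 13 = 53
σ = (3, 1, 2, 4): 26 + 6 + 24 + 11 = 67
σ = (3, 1, 4, 2): 26 + 6 + 11 + 2 = 45
σ = (3, 2, 1, 4): 26 + 9 + 19 + 11 = 65
σ = (3, 2, 4, 1): 26 + 9 + 11 + 13 = 59
σ = (3, 4, 1, 2): 26 + 19 + 19 + 2 = 66
σ = (3, 4, 2, 1): 26 + 19 + 24 + 13 = 82
σ = (4, 1, 2, 3): 0 + 6 + 24 + (-2) = 28
σ = (4, 1, 3, 2): 0 + 6 + 10 + 2 = 18
σ = (4, 2, 1, 3): 0 + 9 + 19 + (-2) = 26
σ = (4, 2, 3, 1): 0 + 9 + 10 + 13 = 32
σ = (4, 3, 1, 2): 0 + 17 + 19 + 2 = 38
σ = (4, 3, 2, 1): 0 + 17 + 24 + 13 = 54
Optimal value attained by: σ = (4, 1, 3, 2).
Answer: det⊕(G) = 18; verdict: NONSINGULAR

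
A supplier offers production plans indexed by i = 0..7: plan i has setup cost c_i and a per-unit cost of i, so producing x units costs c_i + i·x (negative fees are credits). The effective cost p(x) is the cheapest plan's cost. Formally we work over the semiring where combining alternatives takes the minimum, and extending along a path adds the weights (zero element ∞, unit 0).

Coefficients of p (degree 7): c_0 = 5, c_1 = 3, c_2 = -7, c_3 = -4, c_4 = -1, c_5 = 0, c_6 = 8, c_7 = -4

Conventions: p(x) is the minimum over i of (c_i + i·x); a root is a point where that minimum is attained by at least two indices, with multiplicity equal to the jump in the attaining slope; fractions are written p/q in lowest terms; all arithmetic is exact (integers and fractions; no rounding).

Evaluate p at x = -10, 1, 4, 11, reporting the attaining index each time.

p(-10) = min(5+0·(-10)=5, 3+1·(-10)=-7, -7+2·(-10)=-27, -4+3·(-10)=-34, -1+4·(-10)=-41, 0+5·(-10)=-50, 8+6·(-10)=-52, -4+7·(-10)=-74) = -74 (attained by i=7)
p(1) = min(5+0·1=5, 3+1·1=4, -7+2·1=-5, -4+3·1=-1, -1+4·1=3, 0+5·1=5, 8+6·1=14, -4+7·1=3) = -5 (attained by i=2)
p(4) = min(5+0·4=5, 3+1·4=7, -7+2·4=1, -4+3·4=8, -1+4·4=15, 0+5·4=20, 8+6·4=32, -4+7·4=24) = 1 (attained by i=2)
p(11) = min(5+0·11=5, 3+1·11=14, -7+2·11=15, -4+3·11=29, -1+4·11=43, 0+5·11=55, 8+6·11=74, -4+7·11=73) = 5 (attained by i=0)
Answer: p(-10) = -74; p(1) = -5; p(4) = 1; p(11) = 5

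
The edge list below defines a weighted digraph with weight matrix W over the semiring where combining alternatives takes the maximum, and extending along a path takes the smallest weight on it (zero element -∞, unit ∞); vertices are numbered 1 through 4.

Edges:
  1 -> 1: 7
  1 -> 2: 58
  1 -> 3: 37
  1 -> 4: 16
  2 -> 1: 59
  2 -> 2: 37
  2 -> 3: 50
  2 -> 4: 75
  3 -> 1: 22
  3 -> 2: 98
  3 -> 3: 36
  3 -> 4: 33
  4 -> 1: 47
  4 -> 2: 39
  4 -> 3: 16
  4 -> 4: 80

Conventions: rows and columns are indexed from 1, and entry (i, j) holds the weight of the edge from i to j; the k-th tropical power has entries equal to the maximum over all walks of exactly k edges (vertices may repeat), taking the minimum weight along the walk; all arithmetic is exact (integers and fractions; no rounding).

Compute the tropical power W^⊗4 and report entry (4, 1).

W^⊗2:
  [58, 37, 50, 58]
  [47, 58, 37, 75]
  [59, 37, 50, 75]
  [47, 47, 39, 80]
W^⊗3:
  [47, 58, 37, 58]
  [58, 47, 50, 75]
  [47, 58, 37, 75]
  [47, 47, 47, 80]
W^⊗4:
  [58, 47, 50, 58]
  [47, 58, 47, 75]
  [58, 47, 50, 75]
  [47, 47, 47, 80]
Key observation: the optimum is the walk 4->1->2->4->1, with weight 47 min 58 min 75 min 47 = 47.
Optimal value attained by: walk 4->1->2->4->1.
Answer: (W^⊗4)[4][1] = 47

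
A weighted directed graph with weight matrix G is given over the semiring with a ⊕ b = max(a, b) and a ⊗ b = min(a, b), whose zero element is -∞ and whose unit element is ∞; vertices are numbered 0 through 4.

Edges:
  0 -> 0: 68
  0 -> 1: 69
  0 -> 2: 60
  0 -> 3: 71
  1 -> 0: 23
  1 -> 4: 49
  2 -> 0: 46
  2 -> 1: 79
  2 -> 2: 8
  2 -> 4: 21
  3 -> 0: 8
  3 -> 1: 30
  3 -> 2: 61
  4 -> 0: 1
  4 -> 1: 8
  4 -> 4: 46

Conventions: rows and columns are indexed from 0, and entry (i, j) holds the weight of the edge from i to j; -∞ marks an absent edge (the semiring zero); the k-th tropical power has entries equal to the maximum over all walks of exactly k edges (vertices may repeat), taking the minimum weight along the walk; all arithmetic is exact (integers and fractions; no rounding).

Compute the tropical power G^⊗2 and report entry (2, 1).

G^⊗2:
  [68, 68, 61, 68, 49]
  [23, 23, 23, 23, 46]
  [46, 46, 46, 46, 49]
  [46, 61, 8, 8, 30]
  [8, 8, 1, 1, 46]
Key observation: the optimum is the walk 2->0->1, with weight 46 min 69 = 46.
Optimal value attained by: walk 2->0->1.
Answer: (G^⊗2)[2][1] = 46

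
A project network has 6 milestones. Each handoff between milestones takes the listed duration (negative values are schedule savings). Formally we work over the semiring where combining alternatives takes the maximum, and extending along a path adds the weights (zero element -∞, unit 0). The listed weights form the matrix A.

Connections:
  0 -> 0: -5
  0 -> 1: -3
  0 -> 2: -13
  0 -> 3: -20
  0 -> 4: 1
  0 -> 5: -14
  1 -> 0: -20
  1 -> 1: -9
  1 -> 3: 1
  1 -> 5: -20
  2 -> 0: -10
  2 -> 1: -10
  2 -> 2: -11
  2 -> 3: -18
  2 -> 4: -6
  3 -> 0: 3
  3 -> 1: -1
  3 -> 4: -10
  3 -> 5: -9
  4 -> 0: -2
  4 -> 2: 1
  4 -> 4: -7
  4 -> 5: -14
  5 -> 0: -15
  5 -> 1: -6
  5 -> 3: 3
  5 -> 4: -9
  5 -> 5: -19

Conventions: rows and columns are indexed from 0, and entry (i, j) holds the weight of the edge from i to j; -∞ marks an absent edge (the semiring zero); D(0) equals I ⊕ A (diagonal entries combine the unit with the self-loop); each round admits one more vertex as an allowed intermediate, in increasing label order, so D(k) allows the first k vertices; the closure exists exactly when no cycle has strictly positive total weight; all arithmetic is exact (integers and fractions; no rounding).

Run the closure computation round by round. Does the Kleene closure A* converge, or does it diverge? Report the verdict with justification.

D(0):
  [0, -3, -13, -20, 1, -14]
  [-20, 0, -∞, 1, -∞, -20]
  [-10, -10, 0, -18, -6, -∞]
  [3, -1, -∞, 0, -10, -9]
  [-2, -∞, 1, -∞, 0, -14]
  [-15, -6, -∞, 3, -9, 0]
D(1):
  [0, -3, -13, -20, 1, -14]
  [-20, 0, -33, 1, -19, -20]
  [-10, -10, 0, -18, -6, -24]
  [3, 0, -10, 0, 4, -9]
  [-2, -5, 1, -22, 0, -14]
  [-15, -6, -28, 3, -9, 0]
Detection: at round 2, diagonal entry (3, 3) turns strictly positive.
Key observation: the cycle 3->0->1->3 has total weight 3 + (-3) + 1, which is strictly positive.
Answer: DIVERGES — positive cycle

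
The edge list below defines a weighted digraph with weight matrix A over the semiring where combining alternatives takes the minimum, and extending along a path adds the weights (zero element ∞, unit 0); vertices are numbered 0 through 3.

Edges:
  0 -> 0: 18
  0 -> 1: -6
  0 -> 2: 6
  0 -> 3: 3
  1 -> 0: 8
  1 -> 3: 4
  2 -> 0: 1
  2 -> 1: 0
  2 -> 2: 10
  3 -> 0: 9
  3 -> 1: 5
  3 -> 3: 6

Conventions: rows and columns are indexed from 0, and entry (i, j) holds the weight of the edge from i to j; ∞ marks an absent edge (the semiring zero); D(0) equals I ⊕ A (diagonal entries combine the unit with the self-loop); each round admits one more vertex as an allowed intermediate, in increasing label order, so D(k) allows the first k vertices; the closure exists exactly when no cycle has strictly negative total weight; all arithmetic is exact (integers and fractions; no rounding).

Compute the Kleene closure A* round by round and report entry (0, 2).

D(0):
  [0, -6, 6, 3]
  [8, 0, ∞, 4]
  [1, 0, 0, ∞]
  [9, 5, ∞, 0]
D(1):
  [0, -6, 6, 3]
  [8, 0, 14, 4]
  [1, -5, 0, 4]
  [9, 3, 15, 0]
D(2):
  [0, -6, 6, -2]
  [8, 0, 14, 4]
  [1, -5, 0, -1]
  [9, 3, 15, 0]
D(3):
  [0, -6, 6, -2]
  [8, 0, 14, 4]
  [1, -5, 0, -1]
  [9, 3, 15, 0]
D(4):
  [0, -6, 6, -2]
  [8, 0, 14, 4]
  [1, -5, 0, -1]
  [9, 3, 15, 0]
Answer: A*[0][2] = 6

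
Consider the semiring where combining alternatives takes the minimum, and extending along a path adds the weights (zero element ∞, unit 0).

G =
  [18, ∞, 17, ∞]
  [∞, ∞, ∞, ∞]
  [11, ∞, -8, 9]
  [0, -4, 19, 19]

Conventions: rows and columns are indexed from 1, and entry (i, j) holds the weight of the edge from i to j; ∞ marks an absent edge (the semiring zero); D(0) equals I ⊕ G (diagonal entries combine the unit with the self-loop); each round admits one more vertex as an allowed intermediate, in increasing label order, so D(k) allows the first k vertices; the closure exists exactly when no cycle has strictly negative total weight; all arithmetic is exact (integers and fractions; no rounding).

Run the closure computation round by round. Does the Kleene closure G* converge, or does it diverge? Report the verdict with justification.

Detection: at round 0, diagonal entry (3, 3) turns strictly negative.
Key observation: the cycle 3->3 has total weight (-8), which is strictly negative.
Answer: DIVERGES — negative cycle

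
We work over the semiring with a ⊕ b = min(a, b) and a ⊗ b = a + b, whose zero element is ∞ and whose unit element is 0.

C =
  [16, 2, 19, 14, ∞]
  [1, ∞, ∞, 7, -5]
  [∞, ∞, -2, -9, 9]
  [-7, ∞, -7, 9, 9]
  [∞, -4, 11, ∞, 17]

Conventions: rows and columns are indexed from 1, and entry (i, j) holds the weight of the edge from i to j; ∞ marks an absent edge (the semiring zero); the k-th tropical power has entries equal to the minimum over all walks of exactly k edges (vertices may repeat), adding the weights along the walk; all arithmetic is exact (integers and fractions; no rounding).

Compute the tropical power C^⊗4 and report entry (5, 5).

C^⊗2:
  [3, 18, 7, 9, -3]
  [0, -9, 0, 15, 12]
  [-16, 5, -16, -11, 0]
  [2, -5, -9, -16, 2]
  [-3, 13, 9, 2, -9]
C^⊗3:
  [2, -7, 2, -2, 13]
  [-8, 2, -2, -9, -14]
  [-18, -14, -18, -25, -7]
  [-23, -2, -23, -18, -10]
  [-5, -13, -5, 0, 8]
C^⊗4:
  [-9, 4, -9, -7, -12]
  [-16, -18, -16, -11, -3]
  [-32, -16, -32, -27, -19]
  [-25, -21, -25, -32, -14]
  [-12, -3, -7, -14, -18]
Key observation: the optimum is the walk 5->2->5->2->5, with weight (-4) + (-5) + (-4) + (-5) = -18.
Optimal value attained by: walk 5->2->5->2->5.
Answer: (C^⊗4)[5][5] = -18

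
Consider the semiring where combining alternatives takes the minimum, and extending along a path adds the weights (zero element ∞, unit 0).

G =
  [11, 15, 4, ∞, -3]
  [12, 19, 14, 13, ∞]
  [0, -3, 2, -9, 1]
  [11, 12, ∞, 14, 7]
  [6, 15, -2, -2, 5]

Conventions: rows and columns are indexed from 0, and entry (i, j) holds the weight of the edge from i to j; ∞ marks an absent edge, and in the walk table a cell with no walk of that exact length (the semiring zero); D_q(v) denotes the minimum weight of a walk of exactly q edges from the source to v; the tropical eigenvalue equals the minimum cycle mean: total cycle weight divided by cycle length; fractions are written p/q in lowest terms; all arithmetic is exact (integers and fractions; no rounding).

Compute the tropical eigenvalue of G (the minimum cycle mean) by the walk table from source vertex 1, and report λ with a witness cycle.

q=0: [∞, 0, ∞, ∞, ∞]
q=1: [12, 19, 14, 13, ∞]
q=2: [14, 11, 16, 5, 9]
q=3: [15, 13, 7, 7, 11]
q=4: [7, 4, 9, -2, 8]
q=5: [9, 6, 6, 0, 4]
Optimal cycle mean attained by: cycle 0->4->2->0, total (-3) + (-2) + 0, length 3.
Answer: λ = -5/3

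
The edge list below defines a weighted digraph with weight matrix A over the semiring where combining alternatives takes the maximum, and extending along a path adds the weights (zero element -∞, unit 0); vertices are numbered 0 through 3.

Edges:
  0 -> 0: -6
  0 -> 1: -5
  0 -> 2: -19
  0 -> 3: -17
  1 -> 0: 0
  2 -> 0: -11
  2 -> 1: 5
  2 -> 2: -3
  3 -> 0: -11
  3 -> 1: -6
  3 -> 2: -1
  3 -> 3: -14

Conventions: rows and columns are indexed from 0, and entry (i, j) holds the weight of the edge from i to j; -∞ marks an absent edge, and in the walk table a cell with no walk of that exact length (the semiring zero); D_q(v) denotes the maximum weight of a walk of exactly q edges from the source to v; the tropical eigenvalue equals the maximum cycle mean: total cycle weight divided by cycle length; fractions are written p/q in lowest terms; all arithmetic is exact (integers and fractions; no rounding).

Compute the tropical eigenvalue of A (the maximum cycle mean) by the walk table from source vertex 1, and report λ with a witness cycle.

q=0: [-∞, 0, -∞, -∞]
q=1: [0, -∞, -∞, -∞]
q=2: [-6, -5, -19, -17]
q=3: [-5, -11, -18, -23]
q=4: [-11, -10, -21, -22]
Optimal cycle mean attained by: cycle 0->1->0, total (-5) + 0, length 2.
Answer: λ = -5/2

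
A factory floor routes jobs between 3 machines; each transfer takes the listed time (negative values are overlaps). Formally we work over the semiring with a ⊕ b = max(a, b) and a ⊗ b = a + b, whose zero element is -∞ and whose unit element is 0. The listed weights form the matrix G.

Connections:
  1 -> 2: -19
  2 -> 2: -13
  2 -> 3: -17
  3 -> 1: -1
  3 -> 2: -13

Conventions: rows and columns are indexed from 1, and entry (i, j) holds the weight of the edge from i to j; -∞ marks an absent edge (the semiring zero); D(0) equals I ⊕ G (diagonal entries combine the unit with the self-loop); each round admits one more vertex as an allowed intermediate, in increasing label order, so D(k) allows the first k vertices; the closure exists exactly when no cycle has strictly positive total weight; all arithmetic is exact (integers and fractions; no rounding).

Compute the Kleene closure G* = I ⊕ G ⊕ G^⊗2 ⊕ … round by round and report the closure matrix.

D(0):
  [0, -19, -∞]
  [-∞, 0, -17]
  [-1, -13, 0]
D(1):
  [0, -19, -∞]
  [-∞, 0, -17]
  [-1, -13, 0]
D(2):
  [0, -19, -36]
  [-∞, 0, -17]
  [-1, -13, 0]
D(3):
  [0, -19, -36]
  [-18, 0, -17]
  [-1, -13, 0]
Answer: G* = [[0, -19, -36], [-18, 0, -17], [-1, -13, 0]]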